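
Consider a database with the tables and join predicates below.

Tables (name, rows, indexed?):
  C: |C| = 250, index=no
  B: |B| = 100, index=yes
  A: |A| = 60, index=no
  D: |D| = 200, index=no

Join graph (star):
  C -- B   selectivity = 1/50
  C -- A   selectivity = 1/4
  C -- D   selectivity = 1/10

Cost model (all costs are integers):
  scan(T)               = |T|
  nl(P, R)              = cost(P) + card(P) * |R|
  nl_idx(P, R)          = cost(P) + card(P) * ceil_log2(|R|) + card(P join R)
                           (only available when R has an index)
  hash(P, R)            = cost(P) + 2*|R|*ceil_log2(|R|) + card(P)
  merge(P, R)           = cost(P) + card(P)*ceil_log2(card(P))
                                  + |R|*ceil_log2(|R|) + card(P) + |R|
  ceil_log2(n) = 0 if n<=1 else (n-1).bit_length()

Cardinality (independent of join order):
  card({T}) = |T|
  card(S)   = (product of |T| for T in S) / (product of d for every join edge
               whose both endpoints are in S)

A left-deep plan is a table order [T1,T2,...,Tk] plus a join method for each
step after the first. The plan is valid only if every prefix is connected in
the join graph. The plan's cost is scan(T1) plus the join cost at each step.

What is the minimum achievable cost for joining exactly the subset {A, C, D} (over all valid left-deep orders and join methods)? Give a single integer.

8170

Selinger DP over subsets of {A,C,D}:
  {C}: scan cost=250, card=250
  {A}: scan cost=60, card=60
  {D}: scan cost=200, card=200
  {AC}: card=3750; try (A,hash)→1220, (C,merge)→2730, (A,merge)→2920, (C,hash)→4120, (C,nl)→15060, (A,nl)→15250; best=1220 via (A,hash)
  {CD}: card=5000; try (D,hash)→3700, (C,merge)→4250, (D,merge)→4300, (C,hash)→4400, (C,nl)→50200, (D,nl)→50250; best=3700 via (D,hash)
  {ACD}: card=75000; try (D,hash)→8170, (A,hash)→9420, (D,merge)→51770, (A,merge)→74120, (A,nl)→303700, (D,nl)→751220; best=8170 via (D,hash)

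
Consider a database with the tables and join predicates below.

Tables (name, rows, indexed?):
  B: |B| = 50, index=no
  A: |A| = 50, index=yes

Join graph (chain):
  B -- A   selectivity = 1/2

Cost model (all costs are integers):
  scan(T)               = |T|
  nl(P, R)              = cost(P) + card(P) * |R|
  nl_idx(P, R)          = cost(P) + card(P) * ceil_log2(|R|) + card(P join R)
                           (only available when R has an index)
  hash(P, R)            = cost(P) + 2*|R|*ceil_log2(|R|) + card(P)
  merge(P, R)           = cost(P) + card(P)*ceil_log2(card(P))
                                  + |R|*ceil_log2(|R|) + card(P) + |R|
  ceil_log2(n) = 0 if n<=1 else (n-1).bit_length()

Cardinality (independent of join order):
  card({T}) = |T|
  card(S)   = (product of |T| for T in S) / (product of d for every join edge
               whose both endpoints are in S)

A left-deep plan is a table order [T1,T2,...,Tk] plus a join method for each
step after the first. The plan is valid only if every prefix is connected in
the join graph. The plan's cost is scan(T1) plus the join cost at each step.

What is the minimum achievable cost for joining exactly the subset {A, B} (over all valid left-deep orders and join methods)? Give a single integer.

700

Selinger DP over subsets of {A,B}:
  {B}: scan cost=50, card=50
  {A}: scan cost=50, card=50
  {AB}: card=1250; try (B,hash)→700, (A,hash)→700, (B,merge)→750, (A,merge)→750, (A,nl_idx)→1600, (B,nl)→2550 …(+1); best=700 via (B,hash)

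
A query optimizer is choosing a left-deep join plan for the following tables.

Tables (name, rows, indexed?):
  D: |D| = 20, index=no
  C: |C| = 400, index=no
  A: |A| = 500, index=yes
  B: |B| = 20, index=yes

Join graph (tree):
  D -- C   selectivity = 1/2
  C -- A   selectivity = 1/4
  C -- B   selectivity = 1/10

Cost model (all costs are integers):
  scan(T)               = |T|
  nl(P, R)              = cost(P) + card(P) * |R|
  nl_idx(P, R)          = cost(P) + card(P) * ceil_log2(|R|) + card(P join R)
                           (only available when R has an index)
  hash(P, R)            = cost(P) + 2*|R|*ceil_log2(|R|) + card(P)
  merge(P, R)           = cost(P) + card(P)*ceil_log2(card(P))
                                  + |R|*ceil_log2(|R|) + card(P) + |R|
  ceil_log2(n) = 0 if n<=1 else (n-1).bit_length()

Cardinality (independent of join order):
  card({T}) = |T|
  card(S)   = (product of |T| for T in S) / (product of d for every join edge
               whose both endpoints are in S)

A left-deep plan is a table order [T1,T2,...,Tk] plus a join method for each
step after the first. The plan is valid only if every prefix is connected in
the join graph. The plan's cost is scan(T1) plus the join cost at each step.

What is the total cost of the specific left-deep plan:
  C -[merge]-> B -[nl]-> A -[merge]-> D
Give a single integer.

2204640

step 1: scan C: cost=400, card=400
step 2: join B via merge
    card(P join B) = 400*20/(10) = 800
    cost = 400 + 400*9 + 20*5 + 400 + 20 = 4520
step 3: join A via nl
    card(P join A) = 800*500/(4) = 100000
    cost = 4520 + 800*500 = 404520
step 4: join D via merge
    card(P join D) = 100000*20/(2) = 1000000
    cost = 404520 + 100000*17 + 20*5 + 100000 + 20 = 2204640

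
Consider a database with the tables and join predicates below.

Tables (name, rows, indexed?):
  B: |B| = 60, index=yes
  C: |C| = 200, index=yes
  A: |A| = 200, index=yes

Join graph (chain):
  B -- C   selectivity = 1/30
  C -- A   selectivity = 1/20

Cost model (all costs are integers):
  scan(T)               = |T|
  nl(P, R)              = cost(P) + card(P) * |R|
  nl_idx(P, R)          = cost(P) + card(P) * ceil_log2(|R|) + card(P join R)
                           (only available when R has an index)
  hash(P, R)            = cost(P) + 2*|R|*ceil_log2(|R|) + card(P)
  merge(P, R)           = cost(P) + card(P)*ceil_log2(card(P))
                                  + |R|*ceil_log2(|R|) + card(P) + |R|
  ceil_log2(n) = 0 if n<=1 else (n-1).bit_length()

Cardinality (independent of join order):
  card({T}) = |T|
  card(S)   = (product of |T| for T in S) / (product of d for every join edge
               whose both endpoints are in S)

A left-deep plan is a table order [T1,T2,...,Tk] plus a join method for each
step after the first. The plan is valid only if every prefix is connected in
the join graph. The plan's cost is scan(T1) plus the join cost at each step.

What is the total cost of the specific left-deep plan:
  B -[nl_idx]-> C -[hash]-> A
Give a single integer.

4540

step 1: scan B: cost=60, card=60
step 2: join C via nl_idx
    card(P join C) = 60*200/(30) = 400
    cost = 60 + 60*8 + 400 = 940
step 3: join A via hash
    card(P join A) = 400*200/(20) = 4000
    cost = 940 + 2*200*8 + 400 = 4540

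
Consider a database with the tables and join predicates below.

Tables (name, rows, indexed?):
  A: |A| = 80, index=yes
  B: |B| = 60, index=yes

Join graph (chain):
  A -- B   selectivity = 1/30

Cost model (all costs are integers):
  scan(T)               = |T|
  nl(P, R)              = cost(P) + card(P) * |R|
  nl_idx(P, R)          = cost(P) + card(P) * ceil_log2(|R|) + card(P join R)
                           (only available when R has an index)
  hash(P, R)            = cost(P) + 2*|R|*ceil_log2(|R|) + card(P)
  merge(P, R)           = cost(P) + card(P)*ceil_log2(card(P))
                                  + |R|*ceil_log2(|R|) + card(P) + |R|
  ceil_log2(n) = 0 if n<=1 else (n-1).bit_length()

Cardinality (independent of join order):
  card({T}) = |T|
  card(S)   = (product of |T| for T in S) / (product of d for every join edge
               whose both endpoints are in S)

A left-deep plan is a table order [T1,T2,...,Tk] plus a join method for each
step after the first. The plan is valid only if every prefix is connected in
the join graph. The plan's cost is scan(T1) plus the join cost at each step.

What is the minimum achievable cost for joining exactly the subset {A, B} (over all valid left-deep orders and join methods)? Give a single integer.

Selinger DP over subsets of {A,B}:
  {A}: scan cost=80, card=80
  {B}: scan cost=60, card=60
  {AB}: card=160; try (A,nl_idx)→640, (B,nl_idx)→720, (B,hash)→880, (A,merge)→1120, (B,merge)→1140, (A,hash)→1240 …(+2); best=640 via (A,nl_idx)

640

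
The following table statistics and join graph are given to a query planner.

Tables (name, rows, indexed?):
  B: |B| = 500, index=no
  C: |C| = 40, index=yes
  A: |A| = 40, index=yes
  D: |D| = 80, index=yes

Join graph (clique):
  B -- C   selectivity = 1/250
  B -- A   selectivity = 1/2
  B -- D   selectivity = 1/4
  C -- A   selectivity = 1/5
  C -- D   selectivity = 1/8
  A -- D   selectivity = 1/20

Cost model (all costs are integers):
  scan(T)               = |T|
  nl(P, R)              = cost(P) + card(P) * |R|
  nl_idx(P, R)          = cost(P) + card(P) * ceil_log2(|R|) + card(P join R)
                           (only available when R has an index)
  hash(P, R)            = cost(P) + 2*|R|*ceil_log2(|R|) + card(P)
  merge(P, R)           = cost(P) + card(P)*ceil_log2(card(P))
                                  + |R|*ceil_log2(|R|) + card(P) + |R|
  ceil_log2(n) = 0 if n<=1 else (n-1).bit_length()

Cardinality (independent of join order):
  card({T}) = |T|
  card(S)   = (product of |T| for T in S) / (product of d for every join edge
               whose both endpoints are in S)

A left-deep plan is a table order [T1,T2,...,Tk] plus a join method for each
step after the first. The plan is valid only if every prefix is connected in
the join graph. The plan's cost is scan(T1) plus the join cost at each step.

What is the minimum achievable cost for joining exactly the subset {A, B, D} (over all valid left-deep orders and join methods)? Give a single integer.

Selinger DP over subsets of {A,B,D}:
  {B}: scan cost=500, card=500
  {A}: scan cost=40, card=40
  {D}: scan cost=80, card=80
  {AB}: card=10000; try (A,hash)→1480, (B,merge)→5320, (A,merge)→5780, (B,hash)→9080, (A,nl_idx)→13500, (B,nl)→20040 …(+1); best=1480 via (A,hash)
  {BD}: card=10000; try (D,hash)→2120, (B,merge)→5720, (D,merge)→6140, (B,hash)→9160, (D,nl_idx)→14000, (B,nl)→40080 …(+1); best=2120 via (D,hash)
  {AD}: card=160; try (D,nl_idx)→480, (A,hash)→640, (A,nl_idx)→720, (D,merge)→960, (A,merge)→1000, (D,hash)→1200 …(+2); best=480 via (D,nl_idx)
  {ABD}: card=10000; try (B,merge)→6920, (B,hash)→9640, (D,hash)→12600, (A,hash)→12600, (A,nl_idx)→72120, (B,nl)→80480 …(+5); best=6920 via (B,merge)

6920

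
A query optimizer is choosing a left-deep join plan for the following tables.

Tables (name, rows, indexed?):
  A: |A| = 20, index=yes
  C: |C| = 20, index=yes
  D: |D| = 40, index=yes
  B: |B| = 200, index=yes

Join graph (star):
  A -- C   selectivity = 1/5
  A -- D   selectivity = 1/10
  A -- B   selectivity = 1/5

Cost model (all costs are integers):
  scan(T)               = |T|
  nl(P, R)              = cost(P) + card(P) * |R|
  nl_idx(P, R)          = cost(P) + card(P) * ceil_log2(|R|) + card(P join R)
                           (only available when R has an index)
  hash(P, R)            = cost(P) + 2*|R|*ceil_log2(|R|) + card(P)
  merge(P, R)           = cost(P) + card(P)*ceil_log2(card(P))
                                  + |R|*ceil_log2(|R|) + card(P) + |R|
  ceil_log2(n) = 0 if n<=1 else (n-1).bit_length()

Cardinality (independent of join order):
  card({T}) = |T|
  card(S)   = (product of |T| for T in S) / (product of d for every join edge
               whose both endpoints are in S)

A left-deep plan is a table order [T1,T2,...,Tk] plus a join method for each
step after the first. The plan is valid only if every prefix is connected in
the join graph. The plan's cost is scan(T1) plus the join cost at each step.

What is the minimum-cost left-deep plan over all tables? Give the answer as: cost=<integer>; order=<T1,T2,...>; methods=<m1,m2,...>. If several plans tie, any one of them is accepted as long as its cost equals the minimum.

Selinger DP (subsets sized 1..n):
  {A}: scan cost=20, card=20
  {C}: scan cost=20, card=20
  {D}: scan cost=40, card=40
  {B}: scan cost=200, card=200
  {AC}: card=80; try (C,nl_idx)→200, (A,nl_idx)→200, (C,hash)→240, (A,hash)→240, (C,merge)→260, (A,merge)→260 …(+2); best=200 via (C,nl_idx)
  {AD}: card=80; try (D,nl_idx)→220, (A,hash)→280, (A,nl_idx)→320, (D,merge)→420, (A,merge)→440, (D,hash)→520 …(+2); best=220 via (D,nl_idx)
  {AB}: card=800; try (A,hash)→600, (B,nl_idx)→980, (B,merge)→1940, (A,nl_idx)→2000, (A,merge)→2120, (B,hash)→3240 …(+2); best=600 via (A,hash)
  {ACD}: card=320; try (C,hash)→500, (D,hash)→760, (C,nl_idx)→940, (C,merge)→980, (D,nl_idx)→1000, (D,merge)→1120 …(+2); best=500 via (C,hash)
  {ABC}: card=3200; try (C,hash)→1600, (B,merge)→2640, (B,hash)→3480, (B,nl_idx)→4040, (C,nl_idx)→7800, (C,merge)→9520 …(+2); best=1600 via (C,hash)
  {ABD}: card=3200; try (D,hash)→1880, (B,merge)→2660, (B,hash)→3500, (B,nl_idx)→4060, (D,nl_idx)→8600, (D,merge)→9680 …(+2); best=1880 via (D,hash)
  {ABCD}: card=12800; try (B,hash)→4020, (D,hash)→5280, (C,hash)→5280, (B,merge)→5500, (B,nl_idx)→15860, (C,nl_idx)→30680 …(+6); best=4020 via (B,hash)

cost=4020; order=A,D,C,B; methods=nl_idx,hash,hash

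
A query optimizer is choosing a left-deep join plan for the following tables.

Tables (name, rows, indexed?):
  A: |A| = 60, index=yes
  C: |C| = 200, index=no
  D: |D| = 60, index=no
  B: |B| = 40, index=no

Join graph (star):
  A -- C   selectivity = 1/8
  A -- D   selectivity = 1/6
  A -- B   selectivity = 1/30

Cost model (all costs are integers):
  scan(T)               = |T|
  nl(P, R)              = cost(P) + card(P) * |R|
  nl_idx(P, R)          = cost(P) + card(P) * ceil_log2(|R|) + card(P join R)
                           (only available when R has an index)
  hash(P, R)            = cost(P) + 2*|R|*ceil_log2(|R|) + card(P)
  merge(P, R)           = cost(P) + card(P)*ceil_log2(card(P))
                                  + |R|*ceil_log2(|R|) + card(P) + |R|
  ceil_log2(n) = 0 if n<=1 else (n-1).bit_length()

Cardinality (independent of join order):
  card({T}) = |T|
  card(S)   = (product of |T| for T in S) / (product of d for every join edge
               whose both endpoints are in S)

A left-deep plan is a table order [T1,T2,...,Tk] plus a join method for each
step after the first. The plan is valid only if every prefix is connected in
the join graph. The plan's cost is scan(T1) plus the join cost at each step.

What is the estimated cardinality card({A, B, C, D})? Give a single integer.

Tables in S: A(60), B(40), C(200), D(60)
Edges inside S: A-C(d=8), A-D(d=6), A-B(d=30)
numerator = 60 * 40 * 200 * 60 = 28800000
denominator = 8 * 6 * 30 = 1440
card(S) = 28800000 / 1440 = 20000

20000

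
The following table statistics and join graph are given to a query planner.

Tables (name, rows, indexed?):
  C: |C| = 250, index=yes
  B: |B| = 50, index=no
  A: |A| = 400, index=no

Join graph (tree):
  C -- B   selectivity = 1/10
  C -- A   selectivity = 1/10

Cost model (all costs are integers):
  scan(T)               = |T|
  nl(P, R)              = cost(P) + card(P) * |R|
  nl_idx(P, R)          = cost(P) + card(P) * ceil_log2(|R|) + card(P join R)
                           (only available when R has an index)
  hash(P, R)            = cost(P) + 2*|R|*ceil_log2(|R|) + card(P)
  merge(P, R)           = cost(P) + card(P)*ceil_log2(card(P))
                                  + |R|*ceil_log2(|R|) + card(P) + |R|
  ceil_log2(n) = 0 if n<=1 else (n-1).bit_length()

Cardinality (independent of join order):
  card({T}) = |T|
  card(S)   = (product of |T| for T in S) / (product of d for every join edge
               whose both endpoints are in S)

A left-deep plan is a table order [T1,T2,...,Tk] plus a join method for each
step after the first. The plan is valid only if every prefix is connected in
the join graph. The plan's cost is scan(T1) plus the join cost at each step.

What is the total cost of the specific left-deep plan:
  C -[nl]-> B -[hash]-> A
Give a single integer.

21200

step 1: scan C: cost=250, card=250
step 2: join B via nl
    card(P join B) = 250*50/(10) = 1250
    cost = 250 + 250*50 = 12750
step 3: join A via hash
    card(P join A) = 1250*400/(10) = 50000
    cost = 12750 + 2*400*9 + 1250 = 21200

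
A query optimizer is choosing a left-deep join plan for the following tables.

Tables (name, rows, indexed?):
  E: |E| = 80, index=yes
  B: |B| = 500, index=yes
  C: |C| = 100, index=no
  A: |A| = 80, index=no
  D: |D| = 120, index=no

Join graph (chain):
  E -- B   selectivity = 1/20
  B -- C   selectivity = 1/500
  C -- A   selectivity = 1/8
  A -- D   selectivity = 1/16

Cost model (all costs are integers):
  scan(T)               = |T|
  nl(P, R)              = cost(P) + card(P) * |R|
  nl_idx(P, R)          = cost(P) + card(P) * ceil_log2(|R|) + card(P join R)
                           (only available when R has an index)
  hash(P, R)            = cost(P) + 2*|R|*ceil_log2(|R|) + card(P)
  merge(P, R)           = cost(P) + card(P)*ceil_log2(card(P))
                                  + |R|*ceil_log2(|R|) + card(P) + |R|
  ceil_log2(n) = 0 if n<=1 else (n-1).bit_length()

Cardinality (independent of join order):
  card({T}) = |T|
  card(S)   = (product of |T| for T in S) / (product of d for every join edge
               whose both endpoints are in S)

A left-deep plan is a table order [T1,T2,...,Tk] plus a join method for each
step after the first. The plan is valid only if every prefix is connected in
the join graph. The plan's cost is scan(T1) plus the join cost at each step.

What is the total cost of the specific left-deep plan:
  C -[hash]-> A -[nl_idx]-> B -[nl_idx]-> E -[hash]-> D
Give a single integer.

28000

step 1: scan C: cost=100, card=100
step 2: join A via hash
    card(P join A) = 100*80/(8) = 1000
    cost = 100 + 2*80*7 + 100 = 1320
step 3: join B via nl_idx
    card(P join B) = 1000*500/(500) = 1000
    cost = 1320 + 1000*9 + 1000 = 11320
step 4: join E via nl_idx
    card(P join E) = 1000*80/(20) = 4000
    cost = 11320 + 1000*7 + 4000 = 22320
step 5: join D via hash
    card(P join D) = 4000*120/(16) = 30000
    cost = 22320 + 2*120*7 + 4000 = 28000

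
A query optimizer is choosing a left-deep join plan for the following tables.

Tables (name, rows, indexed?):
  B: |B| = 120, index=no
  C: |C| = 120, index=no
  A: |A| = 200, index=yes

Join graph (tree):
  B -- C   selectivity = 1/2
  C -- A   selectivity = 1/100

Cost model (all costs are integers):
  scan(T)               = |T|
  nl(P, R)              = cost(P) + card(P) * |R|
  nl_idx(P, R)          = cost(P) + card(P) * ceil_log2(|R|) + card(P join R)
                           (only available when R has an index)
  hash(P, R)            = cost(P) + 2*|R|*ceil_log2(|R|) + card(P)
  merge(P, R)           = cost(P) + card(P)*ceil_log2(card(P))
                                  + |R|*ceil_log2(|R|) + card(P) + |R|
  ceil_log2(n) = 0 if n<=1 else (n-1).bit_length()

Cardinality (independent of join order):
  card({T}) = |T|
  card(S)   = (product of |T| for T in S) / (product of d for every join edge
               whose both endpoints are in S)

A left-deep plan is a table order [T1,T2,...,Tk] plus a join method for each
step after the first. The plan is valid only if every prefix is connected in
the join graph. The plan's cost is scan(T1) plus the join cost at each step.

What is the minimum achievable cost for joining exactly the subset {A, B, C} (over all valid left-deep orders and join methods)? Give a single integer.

Selinger DP over subsets of {A,B,C}:
  {B}: scan cost=120, card=120
  {C}: scan cost=120, card=120
  {A}: scan cost=200, card=200
  {BC}: card=7200; try (C,hash)→1920, (B,hash)→1920, (C,merge)→2040, (B,merge)→2040, (C,nl)→14520, (B,nl)→14520; best=1920 via (C,hash)
  {AC}: card=240; try (A,nl_idx)→1320, (C,hash)→2080, (A,merge)→2880, (C,merge)→2960, (A,hash)→3440, (A,nl)→24120 …(+1); best=1320 via (A,nl_idx)
  {ABC}: card=14400; try (B,hash)→3240, (B,merge)→4440, (A,hash)→12320, (B,nl)→30120, (A,nl_idx)→73920, (A,merge)→104520 …(+1); best=3240 via (B,hash)

3240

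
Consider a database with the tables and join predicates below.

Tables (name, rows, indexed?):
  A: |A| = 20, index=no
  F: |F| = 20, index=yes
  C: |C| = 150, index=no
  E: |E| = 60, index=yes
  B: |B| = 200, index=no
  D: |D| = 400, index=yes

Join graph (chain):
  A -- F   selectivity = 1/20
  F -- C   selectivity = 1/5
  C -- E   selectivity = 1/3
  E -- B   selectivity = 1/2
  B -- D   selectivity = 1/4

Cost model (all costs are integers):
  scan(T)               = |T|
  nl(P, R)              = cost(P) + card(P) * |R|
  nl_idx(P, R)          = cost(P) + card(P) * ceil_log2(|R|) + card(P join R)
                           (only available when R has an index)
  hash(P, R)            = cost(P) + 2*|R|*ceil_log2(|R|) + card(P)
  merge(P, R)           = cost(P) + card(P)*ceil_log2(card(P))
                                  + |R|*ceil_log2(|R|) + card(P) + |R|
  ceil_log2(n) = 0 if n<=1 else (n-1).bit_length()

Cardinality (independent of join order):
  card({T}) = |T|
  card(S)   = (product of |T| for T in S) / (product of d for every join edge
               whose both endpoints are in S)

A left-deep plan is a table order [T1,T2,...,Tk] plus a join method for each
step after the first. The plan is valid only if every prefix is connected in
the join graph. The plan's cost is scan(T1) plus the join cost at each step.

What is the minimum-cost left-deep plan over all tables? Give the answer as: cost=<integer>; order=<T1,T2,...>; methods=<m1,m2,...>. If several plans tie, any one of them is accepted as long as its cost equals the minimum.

cost=1225020; order=C,F,A,E,B,D; methods=hash,hash,hash,hash,hash

Selinger DP (subsets sized 1..n):
  {A}: scan cost=20, card=20
  {F}: scan cost=20, card=20
  {C}: scan cost=150, card=150
  {E}: scan cost=60, card=60
  {B}: scan cost=200, card=200
  {D}: scan cost=400, card=400
  {AF}: card=20; try (F,nl_idx)→140, (F,hash)→240, (A,hash)→240, (F,merge)→260, (A,merge)→260, (F,nl)→420 …(+1); best=140 via (F,nl_idx)
  {CF}: card=600; try (F,hash)→500, (C,merge)→1490, (F,nl_idx)→1500, (F,merge)→1620, (C,hash)→2440, (C,nl)→3020 …(+1); best=500 via (F,hash)
  {CE}: card=3000; try (E,hash)→1020, (C,merge)→1830, (E,merge)→1920, (C,hash)→2520, (E,nl_idx)→4050, (C,nl)→9060 …(+1); best=1020 via (E,hash)
  {BE}: card=6000; try (E,hash)→1120, (B,merge)→2280, (E,merge)→2420, (B,hash)→3320, (E,nl_idx)→7400, (B,nl)→12060 …(+1); best=1120 via (E,hash)
  {BD}: card=20000; try (B,hash)→4000, (D,merge)→6000, (B,merge)→6200, (D,hash)→7600, (D,nl_idx)→22000, (D,nl)→80200 …(+1); best=4000 via (B,hash)
  {ACF}: card=600; try (A,hash)→1300, (C,merge)→1610, (C,hash)→2560, (C,nl)→3140, (A,merge)→7220, (A,nl)→12500; best=1300 via (A,hash)
  {CEF}: card=12000; try (E,hash)→1820, (F,hash)→4220, (E,merge)→7520, (E,nl_idx)→16100, (F,nl_idx)→28020, (E,nl)→36500 …(+2); best=1820 via (E,hash)
  {BCE}: card=300000; try (B,hash)→7220, (C,hash)→9520, (B,merge)→41820, (C,merge)→86470, (B,nl)→601020, (C,nl)→901120; best=7220 via (B,hash)
  {BDE}: card=600000; try (D,hash)→14320, (E,hash)→24720, (D,merge)→89120, (E,merge)→324420, (D,nl_idx)→655120, (E,nl_idx)→724000 …(+2); best=14320 via (D,hash)
  {ACEF}: card=12000; try (E,hash)→2620, (E,merge)→8320, (A,hash)→14020, (E,nl_idx)→16900, (E,nl)→37300, (A,merge)→181940 …(+1); best=2620 via (E,hash)
  {BCEF}: card=1200000; try (B,hash)→17020, (B,merge)→183620, (F,hash)→307420, (B,nl)→2401820, (F,nl_idx)→2707220, (F,nl)→6007220 …(+1); best=17020 via (B,hash)
  {BCDE}: card=30000000; try (D,hash)→314420, (C,hash)→616720, (D,merge)→6011220, (C,merge)→12615670, (D,nl_idx)→32707220, (C,nl)→90014320 …(+1); best=314420 via (D,hash)
  {ABCEF}: card=1200000; try (B,hash)→17820, (B,merge)→184420, (A,hash)→1217220, (B,nl)→2402620, (A,nl)→24017020, (A,merge)→26417140; best=17820 via (B,hash)
  {BCDEF}: card=120000000; try (D,hash)→1224220, (D,merge)→26421020, (F,hash)→30314620, (D,nl_idx)→130817020, (F,nl_idx)→270314420, (D,nl)→480017020 …(+2); best=1224220 via (D,hash)
  {ABCDEF}: card=120000000; try (D,hash)→1225020, (D,merge)→26421820, (A,hash)→121224420, (D,nl_idx)→130817820, (D,nl)→480017820, (A,nl)→2401224220 …(+1); best=1225020 via (D,hash)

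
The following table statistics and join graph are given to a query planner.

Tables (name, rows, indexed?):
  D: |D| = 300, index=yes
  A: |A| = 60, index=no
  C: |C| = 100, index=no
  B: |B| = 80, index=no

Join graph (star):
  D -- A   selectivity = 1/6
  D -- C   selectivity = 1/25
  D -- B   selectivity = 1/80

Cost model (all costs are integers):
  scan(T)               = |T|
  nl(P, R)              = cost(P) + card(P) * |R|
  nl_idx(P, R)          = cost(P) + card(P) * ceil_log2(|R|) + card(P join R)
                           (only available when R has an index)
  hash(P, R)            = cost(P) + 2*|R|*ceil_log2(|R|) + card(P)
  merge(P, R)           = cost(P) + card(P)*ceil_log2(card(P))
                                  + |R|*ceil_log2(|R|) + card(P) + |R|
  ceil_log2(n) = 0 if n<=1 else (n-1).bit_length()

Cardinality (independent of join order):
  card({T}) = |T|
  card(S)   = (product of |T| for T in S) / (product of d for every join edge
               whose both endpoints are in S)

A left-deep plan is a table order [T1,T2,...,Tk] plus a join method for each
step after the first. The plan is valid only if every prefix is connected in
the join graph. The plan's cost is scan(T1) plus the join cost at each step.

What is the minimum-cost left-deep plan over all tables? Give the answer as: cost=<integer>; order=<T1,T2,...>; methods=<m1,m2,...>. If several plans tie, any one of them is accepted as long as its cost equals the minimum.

Selinger DP (subsets sized 1..n):
  {D}: scan cost=300, card=300
  {A}: scan cost=60, card=60
  {C}: scan cost=100, card=100
  {B}: scan cost=80, card=80
  {AD}: card=3000; try (A,hash)→1320, (D,merge)→3480, (D,nl_idx)→3600, (A,merge)→3720, (D,hash)→5520, (D,nl)→18060 …(+1); best=1320 via (A,hash)
  {CD}: card=1200; try (C,hash)→2000, (D,nl_idx)→2200, (D,merge)→3900, (C,merge)→4100, (D,hash)→5600, (D,nl)→30100 …(+1); best=2000 via (C,hash)
  {BD}: card=300; try (D,nl_idx)→1100, (B,hash)→1720, (D,merge)→3720, (B,merge)→3940, (D,hash)→5560, (D,nl)→24080 …(+1); best=1100 via (D,nl_idx)
  {ACD}: card=12000; try (A,hash)→3920, (C,hash)→5720, (A,merge)→16820, (C,merge)→41120, (A,nl)→74000, (C,nl)→301320; best=3920 via (A,hash)
  {ABD}: card=3000; try (A,hash)→2120, (A,merge)→4520, (B,hash)→5440, (A,nl)→19100, (B,merge)→40960, (B,nl)→241320; best=2120 via (A,hash)
  {BCD}: card=1200; try (C,hash)→2800, (B,hash)→4320, (C,merge)→4900, (B,merge)→17040, (C,nl)→31100, (B,nl)→98000; best=2800 via (C,hash)
  {ABCD}: card=12000; try (A,hash)→4720, (C,hash)→6520, (B,hash)→17040, (A,merge)→17620, (C,merge)→41920, (A,nl)→74800 …(+3); best=4720 via (A,hash)

cost=4720; order=B,D,C,A; methods=nl_idx,hash,hash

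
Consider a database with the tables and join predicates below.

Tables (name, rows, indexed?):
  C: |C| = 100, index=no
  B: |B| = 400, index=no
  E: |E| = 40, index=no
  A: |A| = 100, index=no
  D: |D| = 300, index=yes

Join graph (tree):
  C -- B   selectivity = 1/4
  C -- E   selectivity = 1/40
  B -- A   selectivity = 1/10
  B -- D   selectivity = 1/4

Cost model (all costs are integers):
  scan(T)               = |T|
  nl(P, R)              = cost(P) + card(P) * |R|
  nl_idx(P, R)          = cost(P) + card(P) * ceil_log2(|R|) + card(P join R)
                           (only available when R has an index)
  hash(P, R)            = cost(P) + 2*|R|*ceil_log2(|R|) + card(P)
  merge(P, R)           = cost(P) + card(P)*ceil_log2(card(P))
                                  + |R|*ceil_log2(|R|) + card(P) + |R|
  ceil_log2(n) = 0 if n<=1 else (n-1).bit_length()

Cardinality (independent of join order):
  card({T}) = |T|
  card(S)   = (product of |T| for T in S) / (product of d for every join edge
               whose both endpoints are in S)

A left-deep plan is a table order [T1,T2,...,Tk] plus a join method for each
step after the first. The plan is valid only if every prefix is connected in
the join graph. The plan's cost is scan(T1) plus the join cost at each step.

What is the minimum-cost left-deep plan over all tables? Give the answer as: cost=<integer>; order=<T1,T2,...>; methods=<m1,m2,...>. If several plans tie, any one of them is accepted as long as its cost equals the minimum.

Selinger DP (subsets sized 1..n):
  {C}: scan cost=100, card=100
  {B}: scan cost=400, card=400
  {E}: scan cost=40, card=40
  {A}: scan cost=100, card=100
  {D}: scan cost=300, card=300
  {BC}: card=10000; try (C,hash)→2200, (B,merge)→4900, (C,merge)→5200, (B,hash)→7400, (B,nl)→40100, (C,nl)→40400; best=2200 via (C,hash)
  {CE}: card=100; try (E,hash)→680, (C,merge)→1120, (E,merge)→1180, (C,hash)→1480, (C,nl)→4040, (E,nl)→4100; best=680 via (E,hash)
  {AB}: card=4000; try (A,hash)→2200, (B,merge)→4900, (A,merge)→5200, (B,hash)→7400, (B,nl)→40100, (A,nl)→40400; best=2200 via (A,hash)
  {BD}: card=30000; try (D,hash)→6200, (B,merge)→7300, (D,merge)→7400, (B,hash)→7800, (D,nl_idx)→34000, (B,nl)→120300 …(+1); best=6200 via (D,hash)
  {BCE}: card=10000; try (B,merge)→5480, (B,hash)→7980, (E,hash)→12680, (B,nl)→40680, (E,merge)→152480, (E,nl)→402200; best=5480 via (B,merge)
  {ABC}: card=100000; try (C,hash)→7600, (A,hash)→13600, (C,merge)→55000, (A,merge)→153000, (C,nl)→402200, (A,nl)→1002200; best=7600 via (C,hash)
  {BCD}: card=750000; try (D,hash)→17600, (C,hash)→37600, (D,merge)→155200, (C,merge)→487000, (D,nl_idx)→842200, (D,nl)→3002200 …(+1); best=17600 via (D,hash)
  {ABD}: card=300000; try (D,hash)→11600, (A,hash)→37600, (D,merge)→57200, (D,nl_idx)→338200, (A,merge)→487000, (D,nl)→1202200 …(+1); best=11600 via (D,hash)
  {ABCE}: card=100000; try (A,hash)→16880, (E,hash)→108080, (A,merge)→156280, (A,nl)→1005480, (E,merge)→1807880, (E,nl)→4007600; best=16880 via (A,hash)
  {BCDE}: card=750000; try (D,hash)→20880, (D,merge)→158480, (E,hash)→768080, (D,nl_idx)→845480, (D,nl)→3005480, (E,merge)→15767880 …(+1); best=20880 via (D,hash)
  {ABCD}: card=7500000; try (D,hash)→113000, (C,hash)→313000, (A,hash)→769000, (D,merge)→1810600, (C,merge)→6012400, (D,nl_idx)→8407600 …(+4); best=113000 via (D,hash)
  {ABCDE}: card=7500000; try (D,hash)→122280, (A,hash)→772280, (D,merge)→1819880, (E,hash)→7613480, (D,nl_idx)→8416880, (A,merge)→15771680 …(+4); best=122280 via (D,hash)

cost=122280; order=C,E,B,A,D; methods=hash,merge,hash,hash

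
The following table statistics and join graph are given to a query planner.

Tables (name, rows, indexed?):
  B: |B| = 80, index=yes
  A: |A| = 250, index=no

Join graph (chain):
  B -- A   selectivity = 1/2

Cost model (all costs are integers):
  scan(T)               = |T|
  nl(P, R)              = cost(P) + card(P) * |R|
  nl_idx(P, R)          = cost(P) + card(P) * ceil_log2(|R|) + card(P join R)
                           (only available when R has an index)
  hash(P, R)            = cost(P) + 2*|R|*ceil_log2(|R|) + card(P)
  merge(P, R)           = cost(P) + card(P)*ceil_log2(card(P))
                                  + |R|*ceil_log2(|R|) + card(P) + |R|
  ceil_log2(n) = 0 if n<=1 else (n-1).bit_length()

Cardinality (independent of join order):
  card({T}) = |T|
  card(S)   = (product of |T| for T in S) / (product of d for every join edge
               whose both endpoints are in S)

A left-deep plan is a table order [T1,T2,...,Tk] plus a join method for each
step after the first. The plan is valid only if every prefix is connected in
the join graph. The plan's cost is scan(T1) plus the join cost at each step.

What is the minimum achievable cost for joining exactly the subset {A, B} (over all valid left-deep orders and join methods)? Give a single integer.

Selinger DP over subsets of {A,B}:
  {B}: scan cost=80, card=80
  {A}: scan cost=250, card=250
  {AB}: card=10000; try (B,hash)→1620, (A,merge)→2970, (B,merge)→3140, (A,hash)→4160, (B,nl_idx)→12000, (A,nl)→20080 …(+1); best=1620 via (B,hash)

1620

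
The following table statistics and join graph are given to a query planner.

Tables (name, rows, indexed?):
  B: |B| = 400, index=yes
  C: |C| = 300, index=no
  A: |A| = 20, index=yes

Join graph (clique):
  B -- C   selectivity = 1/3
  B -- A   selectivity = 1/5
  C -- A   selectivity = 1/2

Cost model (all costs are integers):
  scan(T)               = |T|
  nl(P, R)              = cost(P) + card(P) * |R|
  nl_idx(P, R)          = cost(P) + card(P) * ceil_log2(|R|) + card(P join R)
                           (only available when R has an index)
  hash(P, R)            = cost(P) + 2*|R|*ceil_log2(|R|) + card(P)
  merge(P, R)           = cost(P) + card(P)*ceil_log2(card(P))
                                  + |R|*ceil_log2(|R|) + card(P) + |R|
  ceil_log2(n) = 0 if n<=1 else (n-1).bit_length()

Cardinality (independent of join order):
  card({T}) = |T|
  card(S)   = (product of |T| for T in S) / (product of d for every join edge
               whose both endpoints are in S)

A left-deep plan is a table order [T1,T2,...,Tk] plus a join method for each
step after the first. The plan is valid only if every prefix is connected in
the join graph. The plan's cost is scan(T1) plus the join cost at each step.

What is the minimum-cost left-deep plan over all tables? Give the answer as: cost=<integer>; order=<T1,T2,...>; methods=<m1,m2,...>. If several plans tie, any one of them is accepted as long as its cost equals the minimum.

cost=8000; order=B,A,C; methods=hash,hash

Selinger DP (subsets sized 1..n):
  {B}: scan cost=400, card=400
  {C}: scan cost=300, card=300
  {A}: scan cost=20, card=20
  {BC}: card=40000; try (C,hash)→6200, (B,merge)→7300, (C,merge)→7400, (B,hash)→7800, (B,nl_idx)→43000, (B,nl)→120300 …(+1); best=6200 via (C,hash)
  {AB}: card=1600; try (A,hash)→1000, (B,nl_idx)→1800, (A,nl_idx)→4000, (B,merge)→4140, (A,merge)→4520, (B,hash)→7240 …(+2); best=1000 via (A,hash)
  {AC}: card=3000; try (A,hash)→800, (C,merge)→3140, (A,merge)→3420, (A,nl_idx)→4800, (C,hash)→5440, (C,nl)→6020 …(+1); best=800 via (A,hash)
  {ABC}: card=80000; try (C,hash)→8000, (B,hash)→11000, (C,merge)→23200, (B,merge)→43800, (A,hash)→46400, (B,nl_idx)→107800 …(+5); best=8000 via (C,hash)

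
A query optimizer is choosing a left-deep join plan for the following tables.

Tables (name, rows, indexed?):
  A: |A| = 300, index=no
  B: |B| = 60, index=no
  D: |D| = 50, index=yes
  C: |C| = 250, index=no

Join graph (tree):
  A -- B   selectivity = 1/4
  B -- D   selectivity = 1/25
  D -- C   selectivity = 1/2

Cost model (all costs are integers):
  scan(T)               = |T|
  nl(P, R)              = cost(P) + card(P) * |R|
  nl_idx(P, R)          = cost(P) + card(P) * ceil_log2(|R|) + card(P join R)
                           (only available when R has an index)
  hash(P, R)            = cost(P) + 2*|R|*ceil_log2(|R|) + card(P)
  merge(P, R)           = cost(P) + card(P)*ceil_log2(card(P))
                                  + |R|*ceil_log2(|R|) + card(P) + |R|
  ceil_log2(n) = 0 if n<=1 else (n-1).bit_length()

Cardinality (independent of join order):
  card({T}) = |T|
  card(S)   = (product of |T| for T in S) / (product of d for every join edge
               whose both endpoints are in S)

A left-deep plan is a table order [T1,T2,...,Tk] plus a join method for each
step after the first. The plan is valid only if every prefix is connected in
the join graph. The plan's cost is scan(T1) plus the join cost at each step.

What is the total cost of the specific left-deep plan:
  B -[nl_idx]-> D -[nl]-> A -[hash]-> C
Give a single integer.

step 1: scan B: cost=60, card=60
step 2: join D via nl_idx
    card(P join D) = 60*50/(25) = 120
    cost = 60 + 60*6 + 120 = 540
step 3: join A via nl
    card(P join A) = 120*300/(4) = 9000
    cost = 540 + 120*300 = 36540
step 4: join C via hash
    card(P join C) = 9000*250/(2) = 1125000
    cost = 36540 + 2*250*8 + 9000 = 49540

49540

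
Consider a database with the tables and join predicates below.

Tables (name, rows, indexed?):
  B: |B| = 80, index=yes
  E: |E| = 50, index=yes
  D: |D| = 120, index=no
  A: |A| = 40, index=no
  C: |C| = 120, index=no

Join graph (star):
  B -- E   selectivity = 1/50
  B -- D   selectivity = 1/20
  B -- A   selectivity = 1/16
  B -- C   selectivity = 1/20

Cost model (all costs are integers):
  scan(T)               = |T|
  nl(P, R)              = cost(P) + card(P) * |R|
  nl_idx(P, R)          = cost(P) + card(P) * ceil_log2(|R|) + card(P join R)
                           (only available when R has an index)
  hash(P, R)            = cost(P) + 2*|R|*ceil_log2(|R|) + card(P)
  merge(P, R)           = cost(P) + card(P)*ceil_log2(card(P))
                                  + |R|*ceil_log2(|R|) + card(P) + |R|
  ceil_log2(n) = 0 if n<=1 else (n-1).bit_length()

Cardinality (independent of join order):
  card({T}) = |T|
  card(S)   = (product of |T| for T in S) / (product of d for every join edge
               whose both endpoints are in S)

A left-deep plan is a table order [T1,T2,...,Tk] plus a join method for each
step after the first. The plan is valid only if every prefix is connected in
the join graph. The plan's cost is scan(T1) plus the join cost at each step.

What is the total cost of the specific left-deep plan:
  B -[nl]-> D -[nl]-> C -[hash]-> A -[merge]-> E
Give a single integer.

step 1: scan B: cost=80, card=80
step 2: join D via nl
    card(P join D) = 80*120/(20) = 480
    cost = 80 + 80*120 = 9680
step 3: join C via nl
    card(P join C) = 480*120/(20) = 2880
    cost = 9680 + 480*120 = 67280
step 4: join A via hash
    card(P join A) = 2880*40/(16) = 7200
    cost = 67280 + 2*40*6 + 2880 = 70640
step 5: join E via merge
    card(P join E) = 7200*50/(50) = 7200
    cost = 70640 + 7200*13 + 50*6 + 7200 + 50 = 171790

171790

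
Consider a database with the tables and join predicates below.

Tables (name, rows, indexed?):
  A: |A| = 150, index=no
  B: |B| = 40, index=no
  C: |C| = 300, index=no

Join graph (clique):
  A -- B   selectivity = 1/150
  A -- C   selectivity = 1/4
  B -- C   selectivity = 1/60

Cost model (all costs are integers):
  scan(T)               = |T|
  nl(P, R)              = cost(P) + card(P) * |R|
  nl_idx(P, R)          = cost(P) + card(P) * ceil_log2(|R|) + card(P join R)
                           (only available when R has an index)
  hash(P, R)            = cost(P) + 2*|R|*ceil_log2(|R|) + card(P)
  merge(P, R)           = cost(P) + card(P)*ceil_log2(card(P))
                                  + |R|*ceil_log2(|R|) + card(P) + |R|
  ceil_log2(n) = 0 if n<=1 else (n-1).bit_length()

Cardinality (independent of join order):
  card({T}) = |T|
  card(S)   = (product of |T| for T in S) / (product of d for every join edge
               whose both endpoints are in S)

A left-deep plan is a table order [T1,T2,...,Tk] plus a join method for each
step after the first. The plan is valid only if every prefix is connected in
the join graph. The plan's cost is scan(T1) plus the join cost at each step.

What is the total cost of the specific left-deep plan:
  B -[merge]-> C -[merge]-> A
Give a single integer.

step 1: scan B: cost=40, card=40
step 2: join C via merge
    card(P join C) = 40*300/(60) = 200
    cost = 40 + 40*6 + 300*9 + 40 + 300 = 3320
step 3: join A via merge
    card(P join A) = 200*150/(150*4) = 50
    cost = 3320 + 200*8 + 150*8 + 200 + 150 = 6470

6470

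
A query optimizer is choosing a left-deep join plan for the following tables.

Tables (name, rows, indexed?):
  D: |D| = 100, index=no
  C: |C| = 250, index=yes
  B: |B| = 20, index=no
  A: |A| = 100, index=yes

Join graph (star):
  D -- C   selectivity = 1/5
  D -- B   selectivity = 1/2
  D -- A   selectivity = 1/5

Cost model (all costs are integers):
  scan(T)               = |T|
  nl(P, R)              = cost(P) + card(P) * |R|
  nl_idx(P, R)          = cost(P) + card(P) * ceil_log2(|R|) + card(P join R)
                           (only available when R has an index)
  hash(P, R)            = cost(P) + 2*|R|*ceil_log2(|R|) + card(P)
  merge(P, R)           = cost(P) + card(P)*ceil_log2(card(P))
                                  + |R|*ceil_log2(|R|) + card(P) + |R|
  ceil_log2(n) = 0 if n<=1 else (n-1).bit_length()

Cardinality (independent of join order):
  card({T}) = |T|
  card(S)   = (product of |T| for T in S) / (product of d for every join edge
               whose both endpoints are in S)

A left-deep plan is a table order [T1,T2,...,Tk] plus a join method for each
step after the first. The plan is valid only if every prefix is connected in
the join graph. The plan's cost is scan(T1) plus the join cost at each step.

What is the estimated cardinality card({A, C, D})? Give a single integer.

100000

Tables in S: A(100), C(250), D(100)
Edges inside S: D-C(d=5), D-A(d=5)
numerator = 100 * 250 * 100 = 2500000
denominator = 5 * 5 = 25
card(S) = 2500000 / 25 = 100000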